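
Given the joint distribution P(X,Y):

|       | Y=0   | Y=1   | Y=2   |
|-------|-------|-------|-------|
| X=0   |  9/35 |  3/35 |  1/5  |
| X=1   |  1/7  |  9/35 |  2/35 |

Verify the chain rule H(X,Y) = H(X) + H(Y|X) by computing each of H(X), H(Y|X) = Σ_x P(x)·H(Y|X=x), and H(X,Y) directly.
H(X) = 0.9947 bits, H(Y|X) = 1.4182 bits, H(X,Y) = 2.4129 bits

Marginal of X (row sums):
  P(X=0) = 9/35 + 3/35 + 1/5 = 19/35
  P(X=1) = 1/7 + 9/35 + 2/35 = 16/35
H(X) = -[(19/35)·log₂(19/35) + (16/35)·log₂(16/35)]
  = 0.47845 + 0.51624 = 0.9947 bits

H(Y|X) = Σ_x P(x)·H(Y|X=x):
  X=0: P(X=0) = 19/35, P(Y|X=0) = (9/19, 3/19, 7/19) → H(Y|X=0) = 1.46184
  X=1: P(X=1) = 16/35, P(Y|X=1) = (5/16, 9/16, 1/8) → H(Y|X=1) = 1.36631
H(Y|X) = (19/35)·1.46184 + (16/35)·1.36631 = 1.4182 bits

H(X,Y) = -Σ_{x,y} P(x,y) log₂ P(x,y). Per-cell terms -P(x,y)·log₂P(x,y):
  X=0: 0.50383, 0.30380, 0.46439
  X=1: 0.40105, 0.50383, 0.23596
Sum of the 6 terms: H(X,Y) = 2.4129 bits

Chain rule check:
  H(X) + H(Y|X) = 0.9947 + 1.4182 = 2.4129 bits
  H(X,Y) = 2.4129 bits
✓ Chain rule verified.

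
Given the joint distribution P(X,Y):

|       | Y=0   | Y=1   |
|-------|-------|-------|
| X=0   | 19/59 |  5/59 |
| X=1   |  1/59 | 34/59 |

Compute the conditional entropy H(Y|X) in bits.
0.4114 bits

H(Y|X) = H(X,Y) - H(X)

H(X,Y) = -Σ_{x,y} P(x,y) log₂ P(x,y). Per-cell terms -P(x,y)·log₂P(x,y):
  X=0: 0.52643382, 0.30175550
  X=1: 0.09970581, 0.45823944
Sum of the 4 terms: H(X,Y) = 1.3861346 bits

Marginal of X (row sums):
  P(X=0) = 19/59 + 5/59 = 24/59
  P(X=1) = 1/59 + 34/59 = 35/59
H(X) = -[(24/59)·log₂(24/59) + (35/59)·log₂(35/59)]
  = 0.52787005 + 0.44690849 = 0.9747785 bits

H(Y|X) = H(X,Y) - H(X) = 1.3861346 - 0.9747785 = 0.4114 bits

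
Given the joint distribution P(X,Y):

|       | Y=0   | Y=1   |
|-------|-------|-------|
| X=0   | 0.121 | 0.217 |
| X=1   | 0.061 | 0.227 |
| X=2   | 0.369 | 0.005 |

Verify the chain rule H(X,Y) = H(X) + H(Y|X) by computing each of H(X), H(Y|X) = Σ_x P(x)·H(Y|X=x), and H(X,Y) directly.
H(X) = 1.5768 bits, H(Y|X) = 0.5709 bits, H(X,Y) = 2.1477 bits

Marginal of X (row sums):
  P(X=0) = 0.121 + 0.217 = 0.338
  P(X=1) = 0.061 + 0.227 = 0.288
  P(X=2) = 0.369 + 0.005 = 0.374
H(X) = -[0.338·log₂(0.338) + 0.288·log₂(0.288) + 0.374·log₂(0.374)]
  = 0.52894 + 0.51721 + 0.53066 = 1.5768 bits

H(Y|X) = Σ_x P(x)·H(Y|X=x):
  X=0: P(X=0) = 0.338, P(Y|X=0) = (121/338, 217/338) → H(Y|X=0) = 0.94100
  X=1: P(X=1) = 0.288, P(Y|X=1) = (61/288, 227/288) → H(Y|X=1) = 0.74492
  X=2: P(X=2) = 0.374, P(Y|X=2) = (369/374, 5/374) → H(Y|X=2) = 0.10238
H(Y|X) = 0.338·0.94100 + 0.288·0.74492 + 0.374·0.10238 = 0.5709 bits

H(X,Y) = -Σ_{x,y} P(x,y) log₂ P(x,y). Per-cell terms -P(x,y)·log₂P(x,y):
  X=0: 0.36868, 0.47832
  X=1: 0.24614, 0.48561
  X=2: 0.53074, 0.03822
Sum of the 6 terms: H(X,Y) = 2.1477 bits

Chain rule check:
  H(X) + H(Y|X) = 1.5768 + 0.5709 = 2.1477 bits
  H(X,Y) = 2.1477 bits
✓ Chain rule verified.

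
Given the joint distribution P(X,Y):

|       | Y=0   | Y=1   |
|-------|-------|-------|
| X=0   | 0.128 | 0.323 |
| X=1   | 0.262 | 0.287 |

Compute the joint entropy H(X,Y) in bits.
1.9294 bits

H(X,Y) = -Σ_{x,y} P(x,y) log₂ P(x,y). Per-cell terms -P(x,y)·log₂P(x,y):
  X=0: 0.3796, 0.5266
  X=1: 0.5063, 0.5169
Sum of the 4 terms: H(X,Y) = 1.9294 bits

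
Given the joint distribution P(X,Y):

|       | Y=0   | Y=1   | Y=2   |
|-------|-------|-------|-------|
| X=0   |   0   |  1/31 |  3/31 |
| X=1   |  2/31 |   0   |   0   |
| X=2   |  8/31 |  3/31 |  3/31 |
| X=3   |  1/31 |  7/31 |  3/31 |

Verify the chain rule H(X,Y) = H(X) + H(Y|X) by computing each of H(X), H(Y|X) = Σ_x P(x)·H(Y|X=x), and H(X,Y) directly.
H(X) = 1.6846 bits, H(Y|X) = 1.1834 bits, H(X,Y) = 2.8680 bits

Marginal of X (row sums):
  P(X=0) = 0 + 1/31 + 3/31 = 4/31
  P(X=1) = 2/31 + 0 + 0 = 2/31
  P(X=2) = 8/31 + 3/31 + 3/31 = 14/31
  P(X=3) = 1/31 + 7/31 + 3/31 = 11/31
H(X) = -[(4/31)·log₂(4/31) + (2/31)·log₂(2/31) + (14/31)·log₂(14/31) + (11/31)·log₂(11/31)]
  = 0.38119 + 0.25511 + 0.51793 + 0.53040 = 1.6846 bits

H(Y|X) = Σ_x P(x)·H(Y|X=x):
  X=0: P(X=0) = 4/31, P(Y|X=0) = (0, 1/4, 3/4) → H(Y|X=0) = 0.81128
  X=1: P(X=1) = 2/31, P(Y|X=1) = (1, 0, 0) → H(Y|X=1) = 0.00000
  X=2: P(X=2) = 14/31, P(Y|X=2) = (4/7, 3/14, 3/14) → H(Y|X=2) = 1.41380
  X=3: P(X=3) = 11/31, P(Y|X=3) = (1/11, 7/11, 3/11) → H(Y|X=3) = 1.24067
H(Y|X) = (4/31)·0.81128 + (2/31)·0.00000 + (14/31)·1.41380 + (11/31)·1.24067 = 1.1834 bits

H(X,Y) = -Σ_{x,y} P(x,y) log₂ P(x,y). Per-cell terms -P(x,y)·log₂P(x,y):
  X=0: 0.00000, 0.15981, 0.32605
  X=1: 0.25511, 0.00000, 0.00000
  X=2: 0.50431, 0.32605, 0.32605
  X=3: 0.15981, 0.48477, 0.32605
  (cells with P = 0 contribute 0)
Sum of the 12 terms: H(X,Y) = 2.8680 bits

Chain rule check:
  H(X) + H(Y|X) = 1.6846 + 1.1834 = 2.8680 bits
  H(X,Y) = 2.8680 bits
✓ Chain rule verified.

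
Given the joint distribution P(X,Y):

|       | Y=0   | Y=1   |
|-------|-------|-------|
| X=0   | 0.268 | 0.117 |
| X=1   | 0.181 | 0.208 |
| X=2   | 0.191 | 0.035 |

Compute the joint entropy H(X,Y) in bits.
2.4143 bits

H(X,Y) = -Σ_{x,y} P(x,y) log₂ P(x,y). Per-cell terms -P(x,y)·log₂P(x,y):
  X=0: 0.5091, 0.3622
  X=1: 0.4463, 0.4712
  X=2: 0.4562, 0.1693
Sum of the 6 terms: H(X,Y) = 2.4143 bits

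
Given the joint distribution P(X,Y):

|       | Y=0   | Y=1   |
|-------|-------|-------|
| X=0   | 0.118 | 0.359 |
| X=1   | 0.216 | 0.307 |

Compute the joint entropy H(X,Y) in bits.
1.8950 bits

H(X,Y) = -Σ_{x,y} P(x,y) log₂ P(x,y). Per-cell terms -P(x,y)·log₂P(x,y):
  X=0: 0.3638, 0.5306
  X=1: 0.4776, 0.5230
Sum of the 4 terms: H(X,Y) = 1.8950 bits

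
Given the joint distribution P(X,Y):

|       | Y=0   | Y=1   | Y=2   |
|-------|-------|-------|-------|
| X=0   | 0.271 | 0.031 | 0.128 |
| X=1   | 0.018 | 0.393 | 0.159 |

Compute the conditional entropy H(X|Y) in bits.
0.5418 bits

H(X|Y) = H(X,Y) - H(Y)

H(X,Y) = -Σ_{x,y} P(x,y) log₂ P(x,y). Per-cell terms -P(x,y)·log₂P(x,y):
  X=0: 0.51047, 0.15536, 0.37962
  X=1: 0.10433, 0.52953, 0.42181
Sum of the 6 terms: H(X,Y) = 2.1011 bits

Marginal of Y (column sums):
  P(Y=0) = 0.271 + 0.018 = 0.289
  P(Y=1) = 0.031 + 0.393 = 0.424
  P(Y=2) = 0.128 + 0.159 = 0.287
H(Y) = -[0.289·log₂(0.289) + 0.424·log₂(0.424) + 0.287·log₂(0.287)]
  = 0.51756 + 0.52485 + 0.51685 = 1.5593 bits

H(X|Y) = H(X,Y) - H(Y) = 2.1011 - 1.5593 = 0.5418 bits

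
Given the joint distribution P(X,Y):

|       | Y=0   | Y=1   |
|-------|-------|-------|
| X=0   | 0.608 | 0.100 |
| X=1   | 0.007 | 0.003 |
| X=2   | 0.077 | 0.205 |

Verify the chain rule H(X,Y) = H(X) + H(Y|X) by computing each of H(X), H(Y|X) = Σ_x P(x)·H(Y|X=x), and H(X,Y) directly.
H(X) = 0.9341 bits, H(Y|X) = 0.6633 bits, H(X,Y) = 1.5974 bits

Marginal of X (row sums):
  P(X=0) = 0.608 + 0.100 = 0.708
  P(X=1) = 0.007 + 0.003 = 0.010
  P(X=2) = 0.077 + 0.205 = 0.282
H(X) = -[0.708·log₂(0.708) + 0.010·log₂(0.010) + 0.282·log₂(0.282)]
  = 0.3527 + 0.0664 + 0.5150 = 0.9341 bits

H(Y|X) = Σ_x P(x)·H(Y|X=x):
  X=0: P(X=0) = 0.708, P(Y|X=0) = (152/177, 25/177) → H(Y|X=0) = 0.5875
  X=1: P(X=1) = 0.010, P(Y|X=1) = (7/10, 3/10) → H(Y|X=1) = 0.8813
  X=2: P(X=2) = 0.282, P(Y|X=2) = (77/282, 205/282) → H(Y|X=2) = 0.8458
H(Y|X) = 0.708·0.5875 + 0.010·0.8813 + 0.282·0.8458 = 0.6633 bits

H(X,Y) = -Σ_{x,y} P(x,y) log₂ P(x,y). Per-cell terms -P(x,y)·log₂P(x,y):
  X=0: 0.4365, 0.3322
  X=1: 0.0501, 0.0251
  X=2: 0.2848, 0.4687
Sum of the 6 terms: H(X,Y) = 1.5974 bits

Chain rule check:
  H(X) + H(Y|X) = 0.9341 + 0.6633 = 1.5974 bits
  H(X,Y) = 1.5974 bits
✓ Chain rule verified.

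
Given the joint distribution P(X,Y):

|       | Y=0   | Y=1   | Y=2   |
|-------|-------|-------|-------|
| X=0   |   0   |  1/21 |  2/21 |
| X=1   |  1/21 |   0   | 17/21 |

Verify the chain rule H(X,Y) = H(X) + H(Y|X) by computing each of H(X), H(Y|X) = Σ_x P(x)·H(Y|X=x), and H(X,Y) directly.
H(X) = 0.5917 bits, H(Y|X) = 0.3965 bits, H(X,Y) = 0.9882 bits

Marginal of X (row sums):
  P(X=0) = 0 + 1/21 + 2/21 = 1/7
  P(X=1) = 1/21 + 0 + 17/21 = 6/7
H(X) = -[(1/7)·log₂(1/7) + (6/7)·log₂(6/7)]
  = 0.40105 + 0.19062 = 0.5917 bits

H(Y|X) = Σ_x P(x)·H(Y|X=x):
  X=0: P(X=0) = 1/7, P(Y|X=0) = (0, 1/3, 2/3) → H(Y|X=0) = 0.91830
  X=1: P(X=1) = 6/7, P(Y|X=1) = (1/18, 0, 17/18) → H(Y|X=1) = 0.30954
H(Y|X) = (1/7)·0.91830 + (6/7)·0.30954 = 0.3965 bits

H(X,Y) = -Σ_{x,y} P(x,y) log₂ P(x,y). Per-cell terms -P(x,y)·log₂P(x,y):
  X=0: 0.00000, 0.20916, 0.32308
  X=1: 0.20916, 0.00000, 0.24679
  (cells with P = 0 contribute 0)
Sum of the 6 terms: H(X,Y) = 0.9882 bits

Chain rule check:
  H(X) + H(Y|X) = 0.5917 + 0.3965 = 0.9882 bits
  H(X,Y) = 0.9882 bits
✓ Chain rule verified.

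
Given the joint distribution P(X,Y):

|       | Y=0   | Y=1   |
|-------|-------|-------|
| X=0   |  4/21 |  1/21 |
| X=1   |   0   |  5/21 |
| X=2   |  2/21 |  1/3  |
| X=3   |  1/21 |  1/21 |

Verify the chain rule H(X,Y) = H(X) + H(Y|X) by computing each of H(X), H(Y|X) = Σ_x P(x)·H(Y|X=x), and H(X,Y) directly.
H(X) = 1.8329 bits, H(Y|X) = 0.5946 bits, H(X,Y) = 2.4275 bits

Marginal of X (row sums):
  P(X=0) = 4/21 + 1/21 = 5/21
  P(X=1) = 0 + 5/21 = 5/21
  P(X=2) = 2/21 + 1/3 = 3/7
  P(X=3) = 1/21 + 1/21 = 2/21
H(X) = -[(5/21)·log₂(5/21) + (5/21)·log₂(5/21) + (3/7)·log₂(3/7) + (2/21)·log₂(2/21)]
  = 0.49295 + 0.49295 + 0.52388 + 0.32308 = 1.8329 bits

H(Y|X) = Σ_x P(x)·H(Y|X=x):
  X=0: P(X=0) = 5/21, P(Y|X=0) = (4/5, 1/5) → H(Y|X=0) = 0.72193
  X=1: P(X=1) = 5/21, P(Y|X=1) = (0, 1) → H(Y|X=1) = 0.00000
  X=2: P(X=2) = 3/7, P(Y|X=2) = (2/9, 7/9) → H(Y|X=2) = 0.76420
  X=3: P(X=3) = 2/21, P(Y|X=3) = (1/2, 1/2) → H(Y|X=3) = 1.00000
H(Y|X) = (5/21)·0.72193 + (5/21)·0.00000 + (3/7)·0.76420 + (2/21)·1.00000 = 0.5946 bits

H(X,Y) = -Σ_{x,y} P(x,y) log₂ P(x,y). Per-cell terms -P(x,y)·log₂P(x,y):
  X=0: 0.45568, 0.20916
  X=1: 0.00000, 0.49295
  X=2: 0.32308, 0.52832
  X=3: 0.20916, 0.20916
  (cells with P = 0 contribute 0)
Sum of the 8 terms: H(X,Y) = 2.4275 bits

Chain rule check:
  H(X) + H(Y|X) = 1.8329 + 0.5946 = 2.4275 bits
  H(X,Y) = 2.4275 bits
✓ Chain rule verified.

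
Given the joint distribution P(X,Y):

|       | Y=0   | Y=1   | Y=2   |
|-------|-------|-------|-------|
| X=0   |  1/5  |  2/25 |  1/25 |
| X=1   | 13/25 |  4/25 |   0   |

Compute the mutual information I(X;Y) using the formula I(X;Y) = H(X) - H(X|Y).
0.0703 bits

I(X;Y) = H(X) - H(X|Y)

Marginal of X (row sums):
  P(X=0) = 1/5 + 2/25 + 1/25 = 8/25
  P(X=1) = 13/25 + 4/25 + 0 = 17/25
H(X) = -[(8/25)·log₂(8/25) + (17/25)·log₂(17/25)]
  = 0.52603 + 0.37835 = 0.9044 bits

Marginal of Y (column sums):
  P(Y=0) = 1/5 + 13/25 = 18/25
  P(Y=1) = 2/25 + 4/25 = 6/25
  P(Y=2) = 1/25 + 0 = 1/25
H(X|Y) = Σ_y P(y)·H(X|Y=y):
  Y=0: P(Y=0) = 18/25, P(X|Y=0) = (5/18, 13/18) → H(X|Y=0) = 0.85241
  Y=1: P(Y=1) = 6/25, P(X|Y=1) = (1/3, 2/3) → H(X|Y=1) = 0.91830
  Y=2: P(Y=2) = 1/25, P(X|Y=2) = (1, 0) → H(X|Y=2) = 0.00000
H(X|Y) = (18/25)·0.85241 + (6/25)·0.91830 + (1/25)·0.00000 = 0.8341 bits

I(X;Y) = H(X) - H(X|Y) = 0.9044 - 0.8341 = 0.0703 bits

Cross-check via I(X;Y) = H(X) + H(Y) - H(X,Y): computing H(Y) from the column sums and H(X,Y) from the 6 cells in the same way gives H(Y) = 1.0211 bits and H(X,Y) = 1.8552 bits, so
I(X;Y) = 0.9044 + 1.0211 - 1.8552 = 0.0703 bits ✓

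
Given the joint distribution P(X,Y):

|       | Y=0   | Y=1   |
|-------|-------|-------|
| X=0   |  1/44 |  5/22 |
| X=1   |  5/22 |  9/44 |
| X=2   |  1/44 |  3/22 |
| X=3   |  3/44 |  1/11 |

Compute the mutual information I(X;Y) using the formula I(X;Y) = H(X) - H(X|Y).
0.1340 bits

I(X;Y) = H(X) - H(X|Y)

Marginal of X (row sums):
  P(X=0) = 1/44 + 5/22 = 1/4
  P(X=1) = 5/22 + 9/44 = 19/44
  P(X=2) = 1/44 + 3/22 = 7/44
  P(X=3) = 3/44 + 1/11 = 7/44
H(X) = -[(1/4)·log₂(1/4) + (19/44)·log₂(19/44) + (7/44)·log₂(7/44) + (7/44)·log₂(7/44)]
  = 0.50000 + 0.52315 + 0.42192 + 0.42192 = 1.8670 bits

Marginal of Y (column sums):
  P(Y=0) = 1/44 + 5/22 + 1/44 + 3/44 = 15/44
  P(Y=1) = 5/22 + 9/44 + 3/22 + 1/11 = 29/44
H(X|Y) = Σ_y P(y)·H(X|Y=y):
  Y=0: P(Y=0) = 15/44, P(X|Y=0) = (1/15, 2/3, 1/15, 1/5) → H(X|Y=0) = 1.37528
  Y=1: P(Y=1) = 29/44, P(X|Y=1) = (10/29, 9/29, 6/29, 4/29) → H(X|Y=1) = 1.91804
H(X|Y) = (15/44)·1.37528 + (29/44)·1.91804 = 1.7330 bits

I(X;Y) = H(X) - H(X|Y) = 1.8670 - 1.7330 = 0.1340 bits

Cross-check via I(X;Y) = H(X) + H(Y) - H(X,Y): computing H(Y) from the column sums and H(X,Y) from the 8 cells in the same way gives H(Y) = 0.9257 bits and H(X,Y) = 2.6587 bits, so
I(X;Y) = 1.8670 + 0.9257 - 2.6587 = 0.1340 bits ✓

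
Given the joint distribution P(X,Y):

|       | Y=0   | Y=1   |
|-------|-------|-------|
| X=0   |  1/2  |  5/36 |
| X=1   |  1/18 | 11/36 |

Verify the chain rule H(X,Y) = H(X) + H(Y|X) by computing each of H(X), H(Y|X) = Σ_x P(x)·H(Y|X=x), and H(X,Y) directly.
H(X) = 0.9436 bits, H(Y|X) = 0.7063 bits, H(X,Y) = 1.6499 bits

Marginal of X (row sums):
  P(X=0) = 1/2 + 5/36 = 23/36
  P(X=1) = 1/18 + 11/36 = 13/36
H(X) = -[(23/36)·log₂(23/36) + (13/36)·log₂(13/36)]
  = 0.41295 + 0.53065 = 0.9436 bits

H(Y|X) = Σ_x P(x)·H(Y|X=x):
  X=0: P(X=0) = 23/36, P(Y|X=0) = (18/23, 5/23) → H(Y|X=0) = 0.75538
  X=1: P(X=1) = 13/36, P(Y|X=1) = (2/13, 11/13) → H(Y|X=1) = 0.61938
H(Y|X) = (23/36)·0.75538 + (13/36)·0.61938 = 0.7063 bits

H(X,Y) = -Σ_{x,y} P(x,y) log₂ P(x,y). Per-cell terms -P(x,y)·log₂P(x,y):
  X=0: 0.50000, 0.39556
  X=1: 0.23166, 0.52265
Sum of the 4 terms: H(X,Y) = 1.6499 bits

Chain rule check:
  H(X) + H(Y|X) = 0.9436 + 0.7063 = 1.6499 bits
  H(X,Y) = 1.6499 bits
✓ Chain rule verified.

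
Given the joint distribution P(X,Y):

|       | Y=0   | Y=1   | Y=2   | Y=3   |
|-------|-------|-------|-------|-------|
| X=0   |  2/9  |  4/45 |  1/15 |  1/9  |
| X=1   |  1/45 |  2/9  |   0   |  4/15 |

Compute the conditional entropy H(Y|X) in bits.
1.5184 bits

H(Y|X) = H(X,Y) - H(X)

H(X,Y) = -Σ_{x,y} P(x,y) log₂ P(x,y). Per-cell terms -P(x,y)·log₂P(x,y):
  X=0: 0.4822, 0.3104, 0.2605, 0.3522
  X=1: 0.1220, 0.4822, 0.0000, 0.5085
  (cells with P = 0 contribute 0)
Sum of the 8 terms: H(X,Y) = 2.5180 bits

Marginal of X (row sums):
  P(X=0) = 2/9 + 4/45 + 1/15 + 1/9 = 22/45
  P(X=1) = 1/45 + 2/9 + 0 + 4/15 = 23/45
H(X) = -[(22/45)·log₂(22/45) + (23/45)·log₂(23/45)]
  = 0.5047 + 0.4949 = 0.9996 bits

H(Y|X) = H(X,Y) - H(X) = 2.5180 - 0.9996 = 1.5184 bits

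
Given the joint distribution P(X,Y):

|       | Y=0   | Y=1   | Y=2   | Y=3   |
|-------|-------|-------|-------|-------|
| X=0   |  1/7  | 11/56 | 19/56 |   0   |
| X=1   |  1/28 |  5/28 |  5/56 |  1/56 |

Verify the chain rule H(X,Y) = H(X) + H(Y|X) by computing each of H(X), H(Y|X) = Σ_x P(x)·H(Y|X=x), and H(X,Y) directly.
H(X) = 0.9059 bits, H(Y|X) = 1.5158 bits, H(X,Y) = 2.4218 bits

Marginal of X (row sums):
  P(X=0) = 1/7 + 11/56 + 19/56 + 0 = 19/28
  P(X=1) = 1/28 + 5/28 + 5/56 + 1/56 = 9/28
H(X) = -[(19/28)·log₂(19/28) + (9/28)·log₂(9/28)]
  = 0.3796 + 0.5263 = 0.9059 bits

H(Y|X) = Σ_x P(x)·H(Y|X=x):
  X=0: P(X=0) = 19/28, P(Y|X=0) = (4/19, 11/38, 1/2, 0) → H(Y|X=0) = 1.4910
  X=1: P(X=1) = 9/28, P(Y|X=1) = (1/9, 5/9, 5/18, 1/18) → H(Y|X=1) = 1.5683
H(Y|X) = (19/28)·1.4910 + (9/28)·1.5683 = 1.5158 bits

H(X,Y) = -Σ_{x,y} P(x,y) log₂ P(x,y). Per-cell terms -P(x,y)·log₂P(x,y):
  X=0: 0.4011, 0.4612, 0.5291, 0.0000
  X=1: 0.1717, 0.4438, 0.3112, 0.1037
  (cells with P = 0 contribute 0)
Sum of the 8 terms: H(X,Y) = 2.4218 bits

Chain rule check:
  H(X) + H(Y|X) = 0.9059 + 1.5158 = 2.4217 bits
  H(X,Y) = 2.4218 bits
✓ Chain rule verified (Δ = 0.0001 is 4-dp rounding noise: each of the three values was rounded independently).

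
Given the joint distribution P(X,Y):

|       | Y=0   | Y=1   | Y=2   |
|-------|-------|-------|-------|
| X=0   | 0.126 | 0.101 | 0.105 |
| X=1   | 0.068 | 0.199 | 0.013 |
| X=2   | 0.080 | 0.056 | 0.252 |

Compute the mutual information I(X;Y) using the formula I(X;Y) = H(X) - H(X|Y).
0.2591 bits

I(X;Y) = H(X) - H(X|Y)

Marginal of X (row sums):
  P(X=0) = 0.126 + 0.101 + 0.105 = 0.332
  P(X=1) = 0.068 + 0.199 + 0.013 = 0.280
  P(X=2) = 0.080 + 0.056 + 0.252 = 0.388
H(X) = -[0.332·log₂(0.332) + 0.280·log₂(0.280) + 0.388·log₂(0.388)]
  = 0.5281 + 0.5142 + 0.5300 = 1.5723 bits

Marginal of Y (column sums):
  P(Y=0) = 0.126 + 0.068 + 0.080 = 0.274
  P(Y=1) = 0.101 + 0.199 + 0.056 = 0.356
  P(Y=2) = 0.105 + 0.013 + 0.252 = 0.370
H(X|Y) = Σ_y P(y)·H(X|Y=y):
  Y=0: P(Y=0) = 0.274, P(X|Y=0) = (63/137, 34/137, 40/137) → H(X|Y=0) = 1.5329
  Y=1: P(Y=1) = 0.356, P(X|Y=1) = (101/356, 199/356, 14/89) → H(X|Y=1) = 1.4044
  Y=2: P(Y=2) = 0.370, P(X|Y=2) = (21/74, 13/370, 126/185) → H(X|Y=2) = 1.0628
H(X|Y) = 0.274·1.5329 + 0.356·1.4044 + 0.370·1.0628 = 1.3132 bits

I(X;Y) = H(X) - H(X|Y) = 1.5723 - 1.3132 = 0.2591 bits

Cross-check via I(X;Y) = H(X) + H(Y) - H(X,Y): computing H(Y) from the column sums and H(X,Y) from the 9 cells in the same way gives H(Y) = 1.5730 bits and H(X,Y) = 2.8862 bits, so
I(X;Y) = 1.5723 + 1.5730 - 2.8862 = 0.2591 bits ✓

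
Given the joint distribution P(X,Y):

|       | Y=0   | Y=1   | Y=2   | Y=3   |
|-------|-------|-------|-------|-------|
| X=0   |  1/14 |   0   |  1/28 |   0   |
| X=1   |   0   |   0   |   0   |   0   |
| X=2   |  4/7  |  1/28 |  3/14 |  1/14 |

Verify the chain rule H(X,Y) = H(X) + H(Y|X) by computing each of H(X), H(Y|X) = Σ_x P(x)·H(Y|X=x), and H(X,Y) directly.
H(X) = 0.4912 bits, H(Y|X) = 1.3336 bits, H(X,Y) = 1.8249 bits

Marginal of X (row sums):
  P(X=0) = 1/14 + 0 + 1/28 + 0 = 3/28
  P(X=1) = 0 + 0 + 0 + 0 = 0
  P(X=2) = 4/7 + 1/28 + 3/14 + 1/14 = 25/28
H(X) = -[(3/28)·log₂(3/28) + (25/28)·log₂(25/28)]   (outcomes with P = 0 contribute 0)
  = 0.34526 + 0.14598 = 0.4912 bits

H(Y|X) = Σ_x P(x)·H(Y|X=x):
  X=0: P(X=0) = 3/28, P(Y|X=0) = (2/3, 0, 1/3, 0) → H(Y|X=0) = 0.91830
  X=1: P(X=1) = 0 → contributes 0
  X=2: P(X=2) = 25/28, P(Y|X=2) = (16/25, 1/25, 6/25, 2/25) → H(Y|X=2) = 1.38347
H(Y|X) = (3/28)·0.91830 + (25/28)·1.38347 = 1.3336 bits

H(X,Y) = -Σ_{x,y} P(x,y) log₂ P(x,y). Per-cell terms -P(x,y)·log₂P(x,y):
  X=0: 0.27195, 0.00000, 0.17169, 0.00000
  X=1: 0.00000, 0.00000, 0.00000, 0.00000
  X=2: 0.46135, 0.17169, 0.47623, 0.27195
  (cells with P = 0 contribute 0)
Sum of the 12 terms: H(X,Y) = 1.8249 bits

Chain rule check:
  H(X) + H(Y|X) = 0.4912 + 1.3336 = 1.8248 bits
  H(X,Y) = 1.8249 bits
✓ Chain rule verified (Δ = 0.0001 is 4-dp rounding noise: each of the three values was rounded independently).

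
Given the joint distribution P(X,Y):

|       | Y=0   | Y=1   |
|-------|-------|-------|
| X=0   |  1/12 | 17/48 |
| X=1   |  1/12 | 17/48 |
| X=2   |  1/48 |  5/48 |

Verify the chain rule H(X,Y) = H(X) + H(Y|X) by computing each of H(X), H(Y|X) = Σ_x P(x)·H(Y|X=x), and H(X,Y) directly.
H(X) = 1.4186 bits, H(Y|X) = 0.6959 bits, H(X,Y) = 2.1145 bits

Marginal of X (row sums):
  P(X=0) = 1/12 + 17/48 = 7/16
  P(X=1) = 1/12 + 17/48 = 7/16
  P(X=2) = 1/48 + 5/48 = 1/8
H(X) = -[(7/16)·log₂(7/16) + (7/16)·log₂(7/16) + (1/8)·log₂(1/8)]
  = 0.5218 + 0.5218 + 0.3750 = 1.4186 bits

H(Y|X) = Σ_x P(x)·H(Y|X=x):
  X=0: P(X=0) = 7/16, P(Y|X=0) = (4/21, 17/21) → H(Y|X=0) = 0.7025
  X=1: P(X=1) = 7/16, P(Y|X=1) = (4/21, 17/21) → H(Y|X=1) = 0.7025
  X=2: P(X=2) = 1/8, P(Y|X=2) = (1/6, 5/6) → H(Y|X=2) = 0.6500
H(Y|X) = (7/16)·0.7025 + (7/16)·0.7025 + (1/8)·0.6500 = 0.6959 bits

H(X,Y) = -Σ_{x,y} P(x,y) log₂ P(x,y). Per-cell terms -P(x,y)·log₂P(x,y):
  X=0: 0.2987, 0.5304
  X=1: 0.2987, 0.5304
  X=2: 0.1164, 0.3399
Sum of the 6 terms: H(X,Y) = 2.1145 bits

Chain rule check:
  H(X) + H(Y|X) = 1.4186 + 0.6959 = 2.1145 bits
  H(X,Y) = 2.1145 bits
✓ Chain rule verified.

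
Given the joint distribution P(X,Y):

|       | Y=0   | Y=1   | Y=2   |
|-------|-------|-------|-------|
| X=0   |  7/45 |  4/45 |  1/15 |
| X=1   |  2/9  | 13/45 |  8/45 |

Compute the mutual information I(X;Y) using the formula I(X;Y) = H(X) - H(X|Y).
0.0212 bits

I(X;Y) = H(X) - H(X|Y)

Marginal of X (row sums):
  P(X=0) = 7/45 + 4/45 + 1/15 = 14/45
  P(X=1) = 2/9 + 13/45 + 8/45 = 31/45
H(X) = -[(14/45)·log₂(14/45) + (31/45)·log₂(31/45)]
  = 0.524066 + 0.370386 = 0.89445 bits

Marginal of Y (column sums):
  P(Y=0) = 7/45 + 2/9 = 17/45
  P(Y=1) = 4/45 + 13/45 = 17/45
  P(Y=2) = 1/15 + 8/45 = 11/45
H(X|Y) = Σ_y P(y)·H(X|Y=y):
  Y=0: P(Y=0) = 17/45, P(X|Y=0) = (7/17, 10/17) → H(X|Y=0) = 0.977418
  Y=1: P(Y=1) = 17/45, P(X|Y=1) = (4/17, 13/17) → H(X|Y=1) = 0.787127
  Y=2: P(Y=2) = 11/45, P(X|Y=2) = (3/11, 8/11) → H(X|Y=2) = 0.845351
H(X|Y) = (17/45)·0.977418 + (17/45)·0.787127 + (11/45)·0.845351 = 0.87325 bits

I(X;Y) = H(X) - H(X|Y) = 0.89445 - 0.87325 = 0.0212 bits

Cross-check via I(X;Y) = H(X) + H(Y) - H(X,Y): computing H(Y) from the column sums and H(X,Y) from the 6 cells in the same way gives H(Y) = 1.55791 bits and H(X,Y) = 2.43116 bits, so
I(X;Y) = 0.89445 + 1.55791 - 2.43116 = 0.0212 bits ✓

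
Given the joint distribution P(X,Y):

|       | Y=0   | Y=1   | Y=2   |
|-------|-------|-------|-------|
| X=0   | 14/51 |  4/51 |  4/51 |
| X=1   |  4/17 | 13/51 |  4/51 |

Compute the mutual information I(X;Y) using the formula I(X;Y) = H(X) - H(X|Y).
0.0595 bits

I(X;Y) = H(X) - H(X|Y)

Marginal of X (row sums):
  P(X=0) = 14/51 + 4/51 + 4/51 = 22/51
  P(X=1) = 4/17 + 13/51 + 4/51 = 29/51
H(X) = -[(22/51)·log₂(22/51) + (29/51)·log₂(29/51)]
  = 0.52325 + 0.46312 = 0.9864 bits

Marginal of Y (column sums):
  P(Y=0) = 14/51 + 4/17 = 26/51
  P(Y=1) = 4/51 + 13/51 = 1/3
  P(Y=2) = 4/51 + 4/51 = 8/51
H(X|Y) = Σ_y P(y)·H(X|Y=y):
  Y=0: P(Y=0) = 26/51, P(X|Y=0) = (7/13, 6/13) → H(X|Y=0) = 0.99573
  Y=1: P(Y=1) = 1/3, P(X|Y=1) = (4/17, 13/17) → H(X|Y=1) = 0.78713
  Y=2: P(Y=2) = 8/51, P(X|Y=2) = (1/2, 1/2) → H(X|Y=2) = 1.00000
H(X|Y) = (26/51)·0.99573 + (1/3)·0.78713 + (8/51)·1.00000 = 0.9269 bits

I(X;Y) = H(X) - H(X|Y) = 0.9864 - 0.9269 = 0.0595 bits

Cross-check via I(X;Y) = H(X) + H(Y) - H(X,Y): computing H(Y) from the column sums and H(X,Y) from the 6 cells in the same way gives H(Y) = 1.4430 bits and H(X,Y) = 2.3699 bits, so
I(X;Y) = 0.9864 + 1.4430 - 2.3699 = 0.0595 bits ✓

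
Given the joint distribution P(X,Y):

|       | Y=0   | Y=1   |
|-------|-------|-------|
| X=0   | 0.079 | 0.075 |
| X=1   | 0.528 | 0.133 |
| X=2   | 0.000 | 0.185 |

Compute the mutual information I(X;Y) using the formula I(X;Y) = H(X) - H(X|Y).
0.3340 bits

I(X;Y) = H(X) - H(X|Y)

Marginal of X (row sums):
  P(X=0) = 0.079 + 0.075 = 0.154
  P(X=1) = 0.528 + 0.133 = 0.661
  P(X=2) = 0.000 + 0.185 = 0.185
H(X) = -[0.154·log₂(0.154) + 0.661·log₂(0.661) + 0.185·log₂(0.185)]
  = 0.4156 + 0.3948 + 0.4504 = 1.2608 bits

Marginal of Y (column sums):
  P(Y=0) = 0.079 + 0.528 + 0.000 = 0.607
  P(Y=1) = 0.075 + 0.133 + 0.185 = 0.393
H(X|Y) = Σ_y P(y)·H(X|Y=y):
  Y=0: P(Y=0) = 0.607, P(X|Y=0) = (79/607, 528/607, 0) → H(X|Y=0) = 0.5578
  Y=1: P(Y=1) = 0.393, P(X|Y=1) = (25/131, 133/393, 185/393) → H(X|Y=1) = 1.4967
H(X|Y) = 0.607·0.5578 + 0.393·1.4967 = 0.9268 bits

I(X;Y) = H(X) - H(X|Y) = 1.2608 - 0.9268 = 0.3340 bits

Cross-check via I(X;Y) = H(X) + H(Y) - H(X,Y): computing H(Y) from the column sums and H(X,Y) from the 6 cells in the same way gives H(Y) = 0.9667 bits and H(X,Y) = 1.8935 bits, so
I(X;Y) = 1.2608 + 0.9667 - 1.8935 = 0.3340 bits ✓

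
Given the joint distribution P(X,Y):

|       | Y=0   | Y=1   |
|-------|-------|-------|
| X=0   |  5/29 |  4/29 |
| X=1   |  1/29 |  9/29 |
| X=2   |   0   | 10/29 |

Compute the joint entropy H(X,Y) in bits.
2.0525 bits

H(X,Y) = -Σ_{x,y} P(x,y) log₂ P(x,y). Per-cell terms -P(x,y)·log₂P(x,y):
  X=0: 0.43725, 0.39420
  X=1: 0.16752, 0.52388
  X=2: 0.00000, 0.52967
  (cells with P = 0 contribute 0)
Sum of the 6 terms: H(X,Y) = 2.0525 bits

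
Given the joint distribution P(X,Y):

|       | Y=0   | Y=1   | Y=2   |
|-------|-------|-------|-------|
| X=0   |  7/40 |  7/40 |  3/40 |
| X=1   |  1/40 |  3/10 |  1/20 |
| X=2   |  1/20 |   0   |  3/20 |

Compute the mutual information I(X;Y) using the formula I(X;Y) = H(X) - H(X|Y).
0.3848 bits

I(X;Y) = H(X) - H(X|Y)

Marginal of X (row sums):
  P(X=0) = 7/40 + 7/40 + 3/40 = 17/40
  P(X=1) = 1/40 + 3/10 + 1/20 = 3/8
  P(X=2) = 1/20 + 0 + 3/20 = 1/5
H(X) = -[(17/40)·log₂(17/40) + (3/8)·log₂(3/8) + (1/5)·log₂(1/5)]
  = 0.52465 + 0.53064 + 0.46439 = 1.5197 bits

Marginal of Y (column sums):
  P(Y=0) = 7/40 + 1/40 + 1/20 = 1/4
  P(Y=1) = 7/40 + 3/10 + 0 = 19/40
  P(Y=2) = 3/40 + 1/20 + 3/20 = 11/40
H(X|Y) = Σ_y P(y)·H(X|Y=y):
  Y=0: P(Y=0) = 1/4, P(X|Y=0) = (7/10, 1/10, 1/5) → H(X|Y=0) = 1.15678
  Y=1: P(Y=1) = 19/40, P(X|Y=1) = (7/19, 12/19, 0) → H(X|Y=1) = 0.94945
  Y=2: P(Y=2) = 11/40, P(X|Y=2) = (3/11, 2/11, 6/11) → H(X|Y=2) = 1.43537
H(X|Y) = (1/4)·1.15678 + (19/40)·0.94945 + (11/40)·1.43537 = 1.1349 bits

I(X;Y) = H(X) - H(X|Y) = 1.5197 - 1.1349 = 0.3848 bits

Cross-check via I(X;Y) = H(X) + H(Y) - H(X,Y): computing H(Y) from the column sums and H(X,Y) from the 9 cells in the same way gives H(Y) = 1.5223 bits and H(X,Y) = 2.6572 bits, so
I(X;Y) = 1.5197 + 1.5223 - 2.6572 = 0.3848 bits ✓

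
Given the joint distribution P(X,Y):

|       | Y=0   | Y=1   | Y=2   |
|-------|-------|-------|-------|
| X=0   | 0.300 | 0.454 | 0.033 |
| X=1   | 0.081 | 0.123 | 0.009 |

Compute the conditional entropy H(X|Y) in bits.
0.7472 bits

H(X|Y) = H(X,Y) - H(Y)

H(X,Y) = -Σ_{x,y} P(x,y) log₂ P(x,y). Per-cell terms -P(x,y)·log₂P(x,y):
  X=0: 0.52109, 0.51721, 0.16241
  X=1: 0.29370, 0.37186, 0.06116
Sum of the 6 terms: H(X,Y) = 1.92743 bits

Marginal of Y (column sums):
  P(Y=0) = 0.300 + 0.081 = 0.381
  P(Y=1) = 0.454 + 0.123 = 0.577
  P(Y=2) = 0.033 + 0.009 = 0.042
H(Y) = -[0.381·log₂(0.381) + 0.577·log₂(0.577) + 0.042·log₂(0.042)]
  = 0.53040 + 0.45777 + 0.19209 = 1.18026 bits

H(X|Y) = H(X,Y) - H(Y) = 1.92743 - 1.18026 = 0.7472 bits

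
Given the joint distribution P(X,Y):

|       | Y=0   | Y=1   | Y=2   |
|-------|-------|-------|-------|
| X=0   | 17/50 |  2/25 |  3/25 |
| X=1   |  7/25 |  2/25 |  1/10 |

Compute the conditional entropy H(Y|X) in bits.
1.3303 bits

H(Y|X) = H(X,Y) - H(X)

H(X,Y) = -Σ_{x,y} P(x,y) log₂ P(x,y). Per-cell terms -P(x,y)·log₂P(x,y):
  X=0: 0.52917, 0.29151, 0.36707
  X=1: 0.51422, 0.29151, 0.33219
Sum of the 6 terms: H(X,Y) = 2.3257 bits

Marginal of X (row sums):
  P(X=0) = 17/50 + 2/25 + 3/25 = 27/50
  P(X=1) = 7/25 + 2/25 + 1/10 = 23/50
H(X) = -[(27/50)·log₂(27/50) + (23/50)·log₂(23/50)]
  = 0.48004 + 0.51534 = 0.9954 bits

H(Y|X) = H(X,Y) - H(X) = 2.3257 - 0.9954 = 1.3303 bits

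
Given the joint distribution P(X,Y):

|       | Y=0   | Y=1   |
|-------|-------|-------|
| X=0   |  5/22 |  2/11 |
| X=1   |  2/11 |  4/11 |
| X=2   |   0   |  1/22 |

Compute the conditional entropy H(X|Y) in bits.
1.1375 bits

H(X|Y) = H(X,Y) - H(Y)

H(X,Y) = -Σ_{x,y} P(x,y) log₂ P(x,y). Per-cell terms -P(x,y)·log₂P(x,y):
  X=0: 0.48580, 0.44717
  X=1: 0.44717, 0.53070
  X=2: 0.00000, 0.20270
  (cells with P = 0 contribute 0)
Sum of the 6 terms: H(X,Y) = 2.1135 bits

Marginal of Y (column sums):
  P(Y=0) = 5/22 + 2/11 + 0 = 9/22
  P(Y=1) = 2/11 + 4/11 + 1/22 = 13/22
H(Y) = -[(9/22)·log₂(9/22) + (13/22)·log₂(13/22)]
  = 0.52753 + 0.44850 = 0.9760 bits

H(X|Y) = H(X,Y) - H(Y) = 2.1135 - 0.9760 = 1.1375 bits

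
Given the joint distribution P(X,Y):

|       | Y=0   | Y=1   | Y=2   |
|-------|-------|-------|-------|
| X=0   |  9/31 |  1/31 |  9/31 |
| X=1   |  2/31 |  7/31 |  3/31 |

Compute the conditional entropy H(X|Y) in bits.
0.6970 bits

H(X|Y) = H(X,Y) - H(Y)

H(X,Y) = -Σ_{x,y} P(x,y) log₂ P(x,y). Per-cell terms -P(x,y)·log₂P(x,y):
  X=0: 0.518014, 0.159813, 0.518014
  X=1: 0.255109, 0.484771, 0.326055
Sum of the 6 terms: H(X,Y) = 2.261776 bits

Marginal of Y (column sums):
  P(Y=0) = 9/31 + 2/31 = 11/31
  P(Y=1) = 1/31 + 7/31 = 8/31
  P(Y=2) = 9/31 + 3/31 = 12/31
H(Y) = -[(11/31)·log₂(11/31) + (8/31)·log₂(8/31) + (12/31)·log₂(12/31)]
  = 0.530400 + 0.504309 + 0.530026 = 1.564735 bits

H(X|Y) = H(X,Y) - H(Y) = 2.261776 - 1.564735 = 0.6970 bits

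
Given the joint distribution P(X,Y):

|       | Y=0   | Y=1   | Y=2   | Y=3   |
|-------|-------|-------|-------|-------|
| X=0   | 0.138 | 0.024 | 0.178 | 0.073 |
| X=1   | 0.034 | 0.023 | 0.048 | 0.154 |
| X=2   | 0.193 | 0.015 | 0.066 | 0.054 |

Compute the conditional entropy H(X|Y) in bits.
1.3818 bits

H(X|Y) = H(X,Y) - H(Y)

H(X,Y) = -Σ_{x,y} P(x,y) log₂ P(x,y). Per-cell terms -P(x,y)·log₂P(x,y):
  X=0: 0.3943, 0.1291, 0.4432, 0.2756
  X=1: 0.1659, 0.1252, 0.2103, 0.4156
  X=2: 0.4581, 0.0909, 0.2588, 0.2274
Sum of the 12 terms: H(X,Y) = 3.1944 bits

Marginal of Y (column sums):
  P(Y=0) = 0.138 + 0.034 + 0.193 = 0.365
  P(Y=1) = 0.024 + 0.023 + 0.015 = 0.062
  P(Y=2) = 0.178 + 0.048 + 0.066 = 0.292
  P(Y=3) = 0.073 + 0.154 + 0.054 = 0.281
H(Y) = -[0.365·log₂(0.365) + 0.062·log₂(0.062) + 0.292·log₂(0.292) + 0.281·log₂(0.281)]
  = 0.5307 + 0.2487 + 0.5186 + 0.5146 = 1.8126 bits

H(X|Y) = H(X,Y) - H(Y) = 3.1944 - 1.8126 = 1.3818 bits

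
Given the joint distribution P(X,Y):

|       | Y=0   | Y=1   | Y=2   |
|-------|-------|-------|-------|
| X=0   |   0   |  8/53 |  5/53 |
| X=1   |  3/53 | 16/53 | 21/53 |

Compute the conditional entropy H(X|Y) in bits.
0.7623 bits

H(X|Y) = H(X,Y) - H(Y)

H(X,Y) = -Σ_{x,y} P(x,y) log₂ P(x,y). Per-cell terms -P(x,y)·log₂P(x,y):
  X=0: 0.0000, 0.4118, 0.3213
  X=1: 0.2345, 0.5216, 0.5292
  (cells with P = 0 contribute 0)
Sum of the 6 terms: H(X,Y) = 2.0184 bits

Marginal of Y (column sums):
  P(Y=0) = 0 + 3/53 = 3/53
  P(Y=1) = 8/53 + 16/53 = 24/53
  P(Y=2) = 5/53 + 21/53 = 26/53
H(Y) = -[(3/53)·log₂(3/53) + (24/53)·log₂(24/53) + (26/53)·log₂(26/53)]
  = 0.2345 + 0.5176 + 0.5040 = 1.2561 bits

H(X|Y) = H(X,Y) - H(Y) = 2.0184 - 1.2561 = 0.7623 bits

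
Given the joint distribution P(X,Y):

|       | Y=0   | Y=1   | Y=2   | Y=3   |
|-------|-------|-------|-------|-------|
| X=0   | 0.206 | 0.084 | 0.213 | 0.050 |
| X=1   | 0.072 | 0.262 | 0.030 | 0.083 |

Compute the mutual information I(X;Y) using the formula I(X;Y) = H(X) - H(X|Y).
0.2277 bits

I(X;Y) = H(X) - H(X|Y)

Marginal of X (row sums):
  P(X=0) = 0.206 + 0.084 + 0.213 + 0.050 = 0.553
  P(X=1) = 0.072 + 0.262 + 0.030 + 0.083 = 0.447
H(X) = -[0.553·log₂(0.553) + 0.447·log₂(0.447)]
  = 0.47262 + 0.51926 = 0.99188 bits

Marginal of Y (column sums):
  P(Y=0) = 0.206 + 0.072 = 0.278
  P(Y=1) = 0.084 + 0.262 = 0.346
  P(Y=2) = 0.213 + 0.030 = 0.243
  P(Y=3) = 0.050 + 0.083 = 0.133
H(X|Y) = Σ_y P(y)·H(X|Y=y):
  Y=0: P(Y=0) = 0.278, P(X|Y=0) = (103/139, 36/139) → H(X|Y=0) = 0.82522
  Y=1: P(Y=1) = 0.346, P(X|Y=1) = (42/173, 131/173) → H(X|Y=1) = 0.79962
  Y=2: P(Y=2) = 0.243, P(X|Y=2) = (71/81, 10/81) → H(X|Y=2) = 0.53922
  Y=3: P(Y=3) = 0.133, P(X|Y=3) = (50/133, 83/133) → H(X|Y=3) = 0.95512
H(X|Y) = 0.278·0.82522 + 0.346·0.79962 + 0.243·0.53922 + 0.133·0.95512 = 0.76414 bits

I(X;Y) = H(X) - H(X|Y) = 0.99188 - 0.76414 = 0.2277 bits

Cross-check via I(X;Y) = H(X) + H(Y) - H(X,Y): computing H(Y) from the column sums and H(X,Y) from the 8 cells in the same way gives H(Y) = 1.92626 bits and H(X,Y) = 2.69040 bits, so
I(X;Y) = 0.99188 + 1.92626 - 2.69040 = 0.2277 bits ✓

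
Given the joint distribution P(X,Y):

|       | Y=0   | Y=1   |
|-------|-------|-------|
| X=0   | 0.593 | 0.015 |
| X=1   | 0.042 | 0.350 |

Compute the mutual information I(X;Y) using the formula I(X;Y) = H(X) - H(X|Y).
0.6527 bits

I(X;Y) = H(X) - H(X|Y)

Marginal of X (row sums):
  P(X=0) = 0.593 + 0.015 = 0.608
  P(X=1) = 0.042 + 0.350 = 0.392
H(X) = -[0.608·log₂(0.608) + 0.392·log₂(0.392)]
  = 0.43646 + 0.52962 = 0.96608 bits

Marginal of Y (column sums):
  P(Y=0) = 0.593 + 0.042 = 0.635
  P(Y=1) = 0.015 + 0.350 = 0.365
H(X|Y) = Σ_y P(y)·H(X|Y=y):
  Y=0: P(Y=0) = 0.635, P(X|Y=0) = (593/635, 42/635) → H(X|Y=0) = 0.35136
  Y=1: P(Y=1) = 0.365, P(X|Y=1) = (3/73, 70/73) → H(X|Y=1) = 0.24729
H(X|Y) = 0.635·0.35136 + 0.365·0.24729 = 0.31337 bits

I(X;Y) = H(X) - H(X|Y) = 0.96608 - 0.31337 = 0.6527 bits

Cross-check via I(X;Y) = H(X) + H(Y) - H(X,Y): computing H(Y) from the column sums and H(X,Y) from the 4 cells in the same way gives H(Y) = 0.94676 bits and H(X,Y) = 1.26013 bits, so
I(X;Y) = 0.96608 + 0.94676 - 1.26013 = 0.6527 bits ✓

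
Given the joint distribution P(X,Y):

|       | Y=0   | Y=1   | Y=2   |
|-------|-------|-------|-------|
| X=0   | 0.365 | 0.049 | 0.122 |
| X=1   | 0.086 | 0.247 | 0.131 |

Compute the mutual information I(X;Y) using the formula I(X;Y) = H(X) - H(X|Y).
0.2348 bits

I(X;Y) = H(X) - H(X|Y)

Marginal of X (row sums):
  P(X=0) = 0.365 + 0.049 + 0.122 = 0.536
  P(X=1) = 0.086 + 0.247 + 0.131 = 0.464
H(X) = -[0.536·log₂(0.536) + 0.464·log₂(0.464)]
  = 0.4822366 + 0.5140207 = 0.996257 bits

Marginal of Y (column sums):
  P(Y=0) = 0.365 + 0.086 = 0.451
  P(Y=1) = 0.049 + 0.247 = 0.296
  P(Y=2) = 0.122 + 0.131 = 0.253
H(X|Y) = Σ_y P(y)·H(X|Y=y):
  Y=0: P(Y=0) = 0.451, P(X|Y=0) = (365/451, 86/451) → H(X|Y=0) = 0.7029072
  Y=1: P(Y=1) = 0.296, P(X|Y=1) = (49/296, 247/296) → H(X|Y=1) = 0.6474010
  Y=2: P(Y=2) = 0.253, P(X|Y=2) = (122/253, 131/253) → H(X|Y=2) = 0.9990870
H(X|Y) = 0.451·0.7029072 + 0.296·0.6474010 + 0.253·0.9990870 = 0.761411 bits

I(X;Y) = H(X) - H(X|Y) = 0.996257 - 0.761411 = 0.2348 bits

Cross-check via I(X;Y) = H(X) + H(Y) - H(X,Y): computing H(Y) from the column sums and H(X,Y) from the 6 cells in the same way gives H(Y) = 1.539629 bits and H(X,Y) = 2.301040 bits, so
I(X;Y) = 0.996257 + 1.539629 - 2.301040 = 0.2348 bits ✓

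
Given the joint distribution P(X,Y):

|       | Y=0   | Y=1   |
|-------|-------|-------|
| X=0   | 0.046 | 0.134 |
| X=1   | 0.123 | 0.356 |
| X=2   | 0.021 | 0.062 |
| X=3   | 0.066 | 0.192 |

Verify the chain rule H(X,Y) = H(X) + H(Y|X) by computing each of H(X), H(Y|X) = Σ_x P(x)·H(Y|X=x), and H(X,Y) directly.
H(X) = 1.7563 bits, H(Y|X) = 0.8206 bits, H(X,Y) = 2.5769 bits

Marginal of X (row sums):
  P(X=0) = 0.046 + 0.134 = 0.180
  P(X=1) = 0.123 + 0.356 = 0.479
  P(X=2) = 0.021 + 0.062 = 0.083
  P(X=3) = 0.066 + 0.192 = 0.258
H(X) = -[0.180·log₂(0.180) + 0.479·log₂(0.479) + 0.083·log₂(0.083) + 0.258·log₂(0.258)]
  = 0.44531 + 0.50865 + 0.29803 + 0.50428 = 1.7563 bits

H(Y|X) = Σ_x P(x)·H(Y|X=x):
  X=0: P(X=0) = 0.180, P(Y|X=0) = (23/90, 67/90) → H(Y|X=0) = 0.81997
  X=1: P(X=1) = 0.479, P(Y|X=1) = (123/479, 356/479) → H(Y|X=1) = 0.82186
  X=2: P(X=2) = 0.083, P(Y|X=2) = (21/83, 62/83) → H(Y|X=2) = 0.81602
  X=3: P(X=3) = 0.258, P(Y|X=3) = (11/43, 32/43) → H(Y|X=3) = 0.82036
H(Y|X) = 0.180·0.81997 + 0.479·0.82186 + 0.083·0.81602 + 0.258·0.82036 = 0.8206 bits

H(X,Y) = -Σ_{x,y} P(x,y) log₂ P(x,y). Per-cell terms -P(x,y)·log₂P(x,y):
  X=0: 0.20434, 0.38856
  X=1: 0.37186, 0.53046
  X=2: 0.11704, 0.24872
  X=3: 0.25881, 0.45712
Sum of the 8 terms: H(X,Y) = 2.5769 bits

Chain rule check:
  H(X) + H(Y|X) = 1.7563 + 0.8206 = 2.5769 bits
  H(X,Y) = 2.5769 bits
✓ Chain rule verified.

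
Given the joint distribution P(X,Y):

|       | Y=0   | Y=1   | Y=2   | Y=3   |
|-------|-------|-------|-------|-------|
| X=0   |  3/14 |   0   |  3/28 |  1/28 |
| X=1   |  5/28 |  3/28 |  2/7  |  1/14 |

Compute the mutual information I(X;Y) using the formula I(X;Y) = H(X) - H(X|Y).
0.1193 bits

I(X;Y) = H(X) - H(X|Y)

Marginal of X (row sums):
  P(X=0) = 3/14 + 0 + 3/28 + 1/28 = 5/14
  P(X=1) = 5/28 + 3/28 + 2/7 + 1/14 = 9/14
H(X) = -[(5/14)·log₂(5/14) + (9/14)·log₂(9/14)]
  = 0.5305 + 0.4098 = 0.9403 bits

Marginal of Y (column sums):
  P(Y=0) = 3/14 + 5/28 = 11/28
  P(Y=1) = 0 + 3/28 = 3/28
  P(Y=2) = 3/28 + 2/7 = 11/28
  P(Y=3) = 1/28 + 1/14 = 3/28
H(X|Y) = Σ_y P(y)·H(X|Y=y):
  Y=0: P(Y=0) = 11/28, P(X|Y=0) = (6/11, 5/11) → H(X|Y=0) = 0.9940
  Y=1: P(Y=1) = 3/28, P(X|Y=1) = (0, 1) → H(X|Y=1) = 0.0000
  Y=2: P(Y=2) = 11/28, P(X|Y=2) = (3/11, 8/11) → H(X|Y=2) = 0.8454
  Y=3: P(Y=3) = 3/28, P(X|Y=3) = (1/3, 2/3) → H(X|Y=3) = 0.9183
H(X|Y) = (11/28)·0.9940 + (3/28)·0.0000 + (11/28)·0.8454 + (3/28)·0.9183 = 0.8210 bits

I(X;Y) = H(X) - H(X|Y) = 0.9403 - 0.8210 = 0.1193 bits

Cross-check via I(X;Y) = H(X) + H(Y) - H(X,Y): computing H(Y) from the column sums and H(X,Y) from the 8 cells in the same way gives H(Y) = 1.7496 bits and H(X,Y) = 2.5706 bits, so
I(X;Y) = 0.9403 + 1.7496 - 2.5706 = 0.1193 bits ✓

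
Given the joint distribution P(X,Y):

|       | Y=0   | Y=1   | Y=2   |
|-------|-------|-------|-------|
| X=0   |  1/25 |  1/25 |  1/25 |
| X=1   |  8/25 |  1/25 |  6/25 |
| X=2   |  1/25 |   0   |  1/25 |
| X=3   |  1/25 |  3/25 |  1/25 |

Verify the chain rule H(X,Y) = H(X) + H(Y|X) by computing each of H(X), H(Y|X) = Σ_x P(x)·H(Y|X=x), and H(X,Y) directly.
H(X) = 1.5651 bits, H(Y|X) = 1.3081 bits, H(X,Y) = 2.8733 bits

Marginal of X (row sums):
  P(X=0) = 1/25 + 1/25 + 1/25 = 3/25
  P(X=1) = 8/25 + 1/25 + 6/25 = 3/5
  P(X=2) = 1/25 + 0 + 1/25 = 2/25
  P(X=3) = 1/25 + 3/25 + 1/25 = 1/5
H(X) = -[(3/25)·log₂(3/25) + (3/5)·log₂(3/5) + (2/25)·log₂(2/25) + (1/5)·log₂(1/5)]
  = 0.367067 + 0.442179 + 0.291508 + 0.464386 = 1.5651 bits

H(Y|X) = Σ_x P(x)·H(Y|X=x):
  X=0: P(X=0) = 3/25, P(Y|X=0) = (1/3, 1/3, 1/3) → H(Y|X=0) = 1.584963
  X=1: P(X=1) = 3/5, P(Y|X=1) = (8/15, 1/15, 2/5) → H(Y|X=1) = 1.272906
  X=2: P(X=2) = 2/25, P(Y|X=2) = (1/2, 0, 1/2) → H(Y|X=2) = 1.000000
  X=3: P(X=3) = 1/5, P(Y|X=3) = (1/5, 3/5, 1/5) → H(Y|X=3) = 1.370951
H(Y|X) = (3/25)·1.584963 + (3/5)·1.272906 + (2/25)·1.000000 + (1/5)·1.370951 = 1.3081 bits

H(X,Y) = -Σ_{x,y} P(x,y) log₂ P(x,y). Per-cell terms -P(x,y)·log₂P(x,y):
  X=0: 0.185754, 0.185754, 0.185754
  X=1: 0.526034, 0.185754, 0.494134
  X=2: 0.185754, 0.000000, 0.185754
  X=3: 0.185754, 0.367067, 0.185754
  (cells with P = 0 contribute 0)
Sum of the 12 terms: H(X,Y) = 2.8733 bits

Chain rule check:
  H(X) + H(Y|X) = 1.5651 + 1.3081 = 2.8732 bits
  H(X,Y) = 2.8733 bits
✓ Chain rule verified (Δ = 0.0001 is 4-dp rounding noise: each of the three values was rounded independently).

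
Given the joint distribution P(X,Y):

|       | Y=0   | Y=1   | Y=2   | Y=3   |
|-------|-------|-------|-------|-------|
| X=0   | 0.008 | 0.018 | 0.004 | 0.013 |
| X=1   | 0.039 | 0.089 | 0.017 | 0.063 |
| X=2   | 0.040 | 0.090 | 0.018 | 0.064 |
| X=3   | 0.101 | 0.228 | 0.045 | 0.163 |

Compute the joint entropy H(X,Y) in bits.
3.4225 bits

H(X,Y) = -Σ_{x,y} P(x,y) log₂ P(x,y). Per-cell terms -P(x,y)·log₂P(x,y):
  X=0: 0.0557, 0.1043, 0.0319, 0.0814
  X=1: 0.1825, 0.3106, 0.0999, 0.2513
  X=2: 0.1858, 0.3127, 0.1043, 0.2538
  X=3: 0.3341, 0.4863, 0.2013, 0.4266
Sum of the 16 terms: H(X,Y) = 3.4225 bits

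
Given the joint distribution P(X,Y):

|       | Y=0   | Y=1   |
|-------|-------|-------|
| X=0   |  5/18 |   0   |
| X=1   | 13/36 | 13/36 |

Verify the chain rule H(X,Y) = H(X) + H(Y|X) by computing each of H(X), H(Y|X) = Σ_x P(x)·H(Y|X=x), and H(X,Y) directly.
H(X) = 0.8524 bits, H(Y|X) = 0.7222 bits, H(X,Y) = 1.5746 bits

Marginal of X (row sums):
  P(X=0) = 5/18 + 0 = 5/18
  P(X=1) = 13/36 + 13/36 = 13/18
H(X) = -[(5/18)·log₂(5/18) + (13/18)·log₂(13/18)]
  = 0.51333 + 0.33907 = 0.8524 bits

H(Y|X) = Σ_x P(x)·H(Y|X=x):
  X=0: P(X=0) = 5/18, P(Y|X=0) = (1, 0) → H(Y|X=0) = 0.00000
  X=1: P(X=1) = 13/18, P(Y|X=1) = (1/2, 1/2) → H(Y|X=1) = 1.00000
H(Y|X) = (5/18)·0.00000 + (13/18)·1.00000 = 0.7222 bits

H(X,Y) = -Σ_{x,y} P(x,y) log₂ P(x,y). Per-cell terms -P(x,y)·log₂P(x,y):
  X=0: 0.51333, 0.00000
  X=1: 0.53065, 0.53065
  (cells with P = 0 contribute 0)
Sum of the 4 terms: H(X,Y) = 1.5746 bits

Chain rule check:
  H(X) + H(Y|X) = 0.8524 + 0.7222 = 1.5746 bits
  H(X,Y) = 1.5746 bits
✓ Chain rule verified.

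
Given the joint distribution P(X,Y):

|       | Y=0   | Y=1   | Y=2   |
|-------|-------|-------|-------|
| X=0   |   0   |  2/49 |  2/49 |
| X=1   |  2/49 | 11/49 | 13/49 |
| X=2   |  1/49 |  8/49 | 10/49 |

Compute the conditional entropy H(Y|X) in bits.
1.2560 bits

H(Y|X) = H(X,Y) - H(X)

H(X,Y) = -Σ_{x,y} P(x,y) log₂ P(x,y). Per-cell terms -P(x,y)·log₂P(x,y):
  X=0: 0.00000, 0.18836, 0.18836
  X=1: 0.18836, 0.48384, 0.50787
  X=2: 0.11459, 0.42689, 0.46791
  (cells with P = 0 contribute 0)
Sum of the 9 terms: H(X,Y) = 2.5662 bits

Marginal of X (row sums):
  P(X=0) = 0 + 2/49 + 2/49 = 4/49
  P(X=1) = 2/49 + 11/49 + 13/49 = 26/49
  P(X=2) = 1/49 + 8/49 + 10/49 = 19/49
H(X) = -[(4/49)·log₂(4/49) + (26/49)·log₂(26/49) + (19/49)·log₂(19/49)]
  = 0.29508 + 0.48512 + 0.52998 = 1.3102 bits

H(Y|X) = H(X,Y) - H(X) = 2.5662 - 1.3102 = 1.2560 bits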